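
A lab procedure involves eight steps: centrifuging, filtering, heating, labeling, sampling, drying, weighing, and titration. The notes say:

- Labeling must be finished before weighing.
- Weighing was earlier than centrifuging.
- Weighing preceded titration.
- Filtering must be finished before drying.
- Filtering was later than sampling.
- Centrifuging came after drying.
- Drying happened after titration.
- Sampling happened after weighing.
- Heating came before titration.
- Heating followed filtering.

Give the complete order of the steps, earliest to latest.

labeling, weighing, sampling, filtering, heating, titration, drying, centrifuging

The constraints fix every adjacent pair, so only one ordering works:
labeling → weighing → sampling → filtering → heating → titration → drying → centrifuging.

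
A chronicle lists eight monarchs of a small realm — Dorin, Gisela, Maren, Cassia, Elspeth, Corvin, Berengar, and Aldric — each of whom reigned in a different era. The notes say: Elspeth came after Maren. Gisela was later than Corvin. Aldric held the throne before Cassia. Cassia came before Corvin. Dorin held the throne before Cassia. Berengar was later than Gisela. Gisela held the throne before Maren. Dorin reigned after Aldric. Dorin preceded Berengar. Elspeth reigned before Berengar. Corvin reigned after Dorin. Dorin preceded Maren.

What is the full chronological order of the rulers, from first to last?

The constraints fix every adjacent pair, so only one ordering works:
Aldric → Dorin → Cassia → Corvin → Gisela → Maren → Elspeth → Berengar.

Aldric, Dorin, Cassia, Corvin, Gisela, Maren, Elspeth, Berengar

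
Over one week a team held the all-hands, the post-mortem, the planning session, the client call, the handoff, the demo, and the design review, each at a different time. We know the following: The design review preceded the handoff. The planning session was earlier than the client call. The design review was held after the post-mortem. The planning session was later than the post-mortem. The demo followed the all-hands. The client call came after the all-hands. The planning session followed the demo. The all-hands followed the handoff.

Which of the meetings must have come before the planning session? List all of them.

Directly stated before the planning session: the demo and the post-mortem.
The all-hands reaches the planning session via the all-hands → the demo → the planning session.
The design review reaches the planning session via the design review → the handoff → the all-hands → the demo → the planning session.
The handoff reaches the planning session via the handoff → the all-hands → the demo → the planning session.
No chain forces the client call ahead of the planning session.

the all-hands, the demo, the design review, the handoff, the post-mortem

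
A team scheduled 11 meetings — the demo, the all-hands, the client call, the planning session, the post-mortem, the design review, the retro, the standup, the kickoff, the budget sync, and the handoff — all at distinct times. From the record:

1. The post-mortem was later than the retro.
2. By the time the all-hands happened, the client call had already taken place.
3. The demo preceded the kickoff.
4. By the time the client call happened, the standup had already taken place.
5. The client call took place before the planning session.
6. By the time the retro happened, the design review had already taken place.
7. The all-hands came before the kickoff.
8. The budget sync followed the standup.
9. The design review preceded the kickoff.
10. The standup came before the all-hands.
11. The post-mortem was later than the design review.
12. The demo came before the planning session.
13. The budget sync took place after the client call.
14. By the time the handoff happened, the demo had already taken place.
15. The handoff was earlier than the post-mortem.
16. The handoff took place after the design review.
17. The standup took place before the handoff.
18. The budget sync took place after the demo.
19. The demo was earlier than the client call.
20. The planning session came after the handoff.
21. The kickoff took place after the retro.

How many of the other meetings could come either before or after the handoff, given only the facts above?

Forced before the handoff: the demo, the design review, and the standup; forced after the handoff: the planning session and the post-mortem.
That leaves the all-hands, the budget sync, the client call, the kickoff, and the retro with no forced order relative to the handoff — 5.

5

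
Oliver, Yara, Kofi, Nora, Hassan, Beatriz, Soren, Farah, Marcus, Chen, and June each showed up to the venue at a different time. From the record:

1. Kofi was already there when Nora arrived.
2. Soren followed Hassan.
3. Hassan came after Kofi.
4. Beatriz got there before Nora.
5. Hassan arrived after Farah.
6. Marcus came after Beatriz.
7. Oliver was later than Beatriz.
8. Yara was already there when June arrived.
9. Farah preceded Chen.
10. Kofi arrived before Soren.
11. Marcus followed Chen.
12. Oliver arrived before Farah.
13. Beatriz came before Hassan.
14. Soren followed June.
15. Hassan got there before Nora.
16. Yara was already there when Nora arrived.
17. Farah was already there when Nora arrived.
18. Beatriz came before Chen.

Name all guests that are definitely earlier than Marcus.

Directly stated before Marcus: Beatriz and Chen.
Farah reaches Marcus via Farah → Chen → Marcus.
Oliver reaches Marcus via Oliver → Farah → Chen → Marcus.
No chain forces June (or any of the others) ahead of Marcus.

Beatriz, Chen, Farah, Oliver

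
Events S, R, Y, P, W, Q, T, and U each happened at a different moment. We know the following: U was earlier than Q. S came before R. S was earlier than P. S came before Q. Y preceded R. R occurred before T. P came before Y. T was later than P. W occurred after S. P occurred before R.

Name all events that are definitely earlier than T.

Directly stated before T: P and R.
S reaches T via S → R → T.
Y reaches T via Y → R → T.

P, R, S, Y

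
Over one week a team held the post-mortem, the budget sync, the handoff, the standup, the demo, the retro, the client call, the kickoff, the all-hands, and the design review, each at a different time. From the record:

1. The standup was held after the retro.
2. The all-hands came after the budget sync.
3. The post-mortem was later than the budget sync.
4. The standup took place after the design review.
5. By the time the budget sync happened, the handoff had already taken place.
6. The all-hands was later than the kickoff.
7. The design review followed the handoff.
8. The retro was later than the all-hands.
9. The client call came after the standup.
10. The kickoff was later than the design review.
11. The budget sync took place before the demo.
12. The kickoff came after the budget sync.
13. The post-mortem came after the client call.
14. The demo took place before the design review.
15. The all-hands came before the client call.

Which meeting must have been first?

The handoff has a chain of constraints placing it before every other meeting, so the handoff must be first.

the handoff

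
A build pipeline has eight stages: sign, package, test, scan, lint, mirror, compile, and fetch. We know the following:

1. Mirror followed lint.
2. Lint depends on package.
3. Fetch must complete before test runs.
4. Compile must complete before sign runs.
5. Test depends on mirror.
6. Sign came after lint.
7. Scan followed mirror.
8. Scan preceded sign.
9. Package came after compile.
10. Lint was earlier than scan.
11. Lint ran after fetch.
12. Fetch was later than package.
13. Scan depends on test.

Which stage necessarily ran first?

Compile has a chain of constraints placing it before every other stage, so compile must be first.

compile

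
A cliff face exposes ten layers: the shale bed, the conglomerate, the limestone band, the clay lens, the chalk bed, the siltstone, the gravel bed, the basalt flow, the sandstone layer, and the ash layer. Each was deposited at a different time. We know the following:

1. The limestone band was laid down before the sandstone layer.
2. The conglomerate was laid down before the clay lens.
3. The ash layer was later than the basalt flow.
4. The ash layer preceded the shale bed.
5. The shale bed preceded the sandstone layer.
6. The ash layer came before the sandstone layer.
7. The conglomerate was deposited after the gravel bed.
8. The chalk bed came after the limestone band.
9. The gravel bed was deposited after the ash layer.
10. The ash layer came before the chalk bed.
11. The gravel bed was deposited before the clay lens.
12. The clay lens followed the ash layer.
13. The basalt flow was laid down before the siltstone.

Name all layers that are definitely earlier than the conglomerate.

the ash layer, the basalt flow, the gravel bed

Directly stated before the conglomerate: the gravel bed.
The ash layer reaches the conglomerate via the ash layer → the gravel bed → the conglomerate.
The basalt flow reaches the conglomerate via the basalt flow → the ash layer → the gravel bed → the conglomerate.
No chain forces the chalk bed (or any of the others) ahead of the conglomerate.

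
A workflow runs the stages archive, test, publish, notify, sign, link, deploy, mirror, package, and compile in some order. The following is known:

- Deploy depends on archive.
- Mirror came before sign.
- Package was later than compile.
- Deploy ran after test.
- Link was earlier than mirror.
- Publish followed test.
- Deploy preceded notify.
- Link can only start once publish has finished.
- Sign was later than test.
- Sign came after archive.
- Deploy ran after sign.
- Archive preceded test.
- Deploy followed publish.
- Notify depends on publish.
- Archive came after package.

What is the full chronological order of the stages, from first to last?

compile, package, archive, test, publish, link, mirror, sign, deploy, notify

The constraints fix every adjacent pair, so only one ordering works:
compile → package → archive → test → publish → link → mirror → sign → deploy → notify.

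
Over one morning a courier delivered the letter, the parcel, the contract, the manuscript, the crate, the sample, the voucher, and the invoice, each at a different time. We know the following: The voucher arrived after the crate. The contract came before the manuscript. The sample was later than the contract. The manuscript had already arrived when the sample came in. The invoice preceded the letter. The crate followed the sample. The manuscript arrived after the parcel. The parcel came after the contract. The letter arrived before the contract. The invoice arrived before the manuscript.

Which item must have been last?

Every other item has a chain of constraints placing it before the voucher, so the voucher is last.

the voucher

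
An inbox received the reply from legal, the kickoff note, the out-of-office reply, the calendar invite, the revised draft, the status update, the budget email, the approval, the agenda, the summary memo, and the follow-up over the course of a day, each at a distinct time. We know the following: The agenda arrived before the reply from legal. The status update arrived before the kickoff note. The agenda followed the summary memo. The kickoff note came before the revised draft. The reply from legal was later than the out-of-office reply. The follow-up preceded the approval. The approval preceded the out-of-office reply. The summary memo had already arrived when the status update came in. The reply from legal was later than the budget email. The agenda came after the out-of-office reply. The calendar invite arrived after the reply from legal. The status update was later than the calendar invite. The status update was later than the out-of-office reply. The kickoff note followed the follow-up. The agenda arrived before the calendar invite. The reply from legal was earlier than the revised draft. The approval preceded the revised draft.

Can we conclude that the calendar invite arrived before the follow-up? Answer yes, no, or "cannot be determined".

no

Tracing the constraints gives the follow-up → the approval → the out-of-office reply → the agenda → the calendar invite, so the follow-up must come before the calendar invite.
That means the calendar invite cannot be before the follow-up.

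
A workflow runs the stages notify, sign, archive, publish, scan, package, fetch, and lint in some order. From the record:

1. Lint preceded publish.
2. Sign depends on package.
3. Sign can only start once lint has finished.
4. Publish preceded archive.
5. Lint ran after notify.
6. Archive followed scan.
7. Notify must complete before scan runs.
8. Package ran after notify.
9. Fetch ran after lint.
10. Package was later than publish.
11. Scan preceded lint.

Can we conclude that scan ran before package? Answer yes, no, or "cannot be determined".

yes

Chain the constraints: scan → lint → publish → package. Each link is directly stated, so scan comes before package.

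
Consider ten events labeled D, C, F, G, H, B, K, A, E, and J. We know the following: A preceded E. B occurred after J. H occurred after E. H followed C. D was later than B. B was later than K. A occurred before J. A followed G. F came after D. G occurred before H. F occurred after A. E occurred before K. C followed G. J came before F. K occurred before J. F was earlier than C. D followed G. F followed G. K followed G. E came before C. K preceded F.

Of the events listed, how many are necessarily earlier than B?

5

Directly stated before B: J and K.
A reaches B via A → J → B.
E reaches B via E → K → B.
G reaches B via G → K → B.
No chain forces D (or any of the others) ahead of B.
That's A, E, G, J, and K — 5 in all.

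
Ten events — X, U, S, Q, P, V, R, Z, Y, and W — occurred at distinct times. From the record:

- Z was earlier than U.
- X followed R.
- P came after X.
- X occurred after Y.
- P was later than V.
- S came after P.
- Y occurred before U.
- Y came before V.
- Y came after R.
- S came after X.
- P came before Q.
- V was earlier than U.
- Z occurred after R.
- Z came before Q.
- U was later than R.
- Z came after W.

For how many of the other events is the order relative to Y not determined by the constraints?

2

Forced before Y: R; forced after Y: P, Q, S, U, V, and X.
That leaves W and Z with no forced order relative to Y — 2.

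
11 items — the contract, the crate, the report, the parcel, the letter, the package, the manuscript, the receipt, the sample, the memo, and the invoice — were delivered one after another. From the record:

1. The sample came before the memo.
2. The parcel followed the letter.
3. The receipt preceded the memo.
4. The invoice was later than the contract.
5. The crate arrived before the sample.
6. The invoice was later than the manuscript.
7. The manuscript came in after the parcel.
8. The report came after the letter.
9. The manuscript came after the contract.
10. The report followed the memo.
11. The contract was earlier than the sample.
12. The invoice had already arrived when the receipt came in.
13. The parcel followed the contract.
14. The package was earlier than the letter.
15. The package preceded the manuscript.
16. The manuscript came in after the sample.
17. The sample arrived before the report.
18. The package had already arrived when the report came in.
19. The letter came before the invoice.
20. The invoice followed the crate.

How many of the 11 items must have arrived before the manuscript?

Directly stated before the manuscript: the contract, the package, the parcel, and the sample.
The crate reaches the manuscript via the crate → the sample → the manuscript.
The letter reaches the manuscript via the letter → the parcel → the manuscript.
No chain forces the invoice (or any of the others) ahead of the manuscript.
That's the contract, the crate, the letter, the package, the parcel, and the sample — 6 in all.

6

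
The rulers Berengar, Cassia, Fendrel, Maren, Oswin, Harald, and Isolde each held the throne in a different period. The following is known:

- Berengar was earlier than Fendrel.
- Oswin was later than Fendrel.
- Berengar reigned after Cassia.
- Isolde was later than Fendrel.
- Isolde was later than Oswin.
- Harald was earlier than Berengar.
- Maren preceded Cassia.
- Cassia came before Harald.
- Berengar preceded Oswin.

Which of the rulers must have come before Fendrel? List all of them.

Directly stated before Fendrel: Berengar.
Cassia reaches Fendrel via Cassia → Berengar → Fendrel.
Harald reaches Fendrel via Harald → Berengar → Fendrel.
Maren reaches Fendrel via Maren → Cassia → Berengar → Fendrel.
No chain forces Oswin (or any of the others) ahead of Fendrel.

Berengar, Cassia, Harald, Maren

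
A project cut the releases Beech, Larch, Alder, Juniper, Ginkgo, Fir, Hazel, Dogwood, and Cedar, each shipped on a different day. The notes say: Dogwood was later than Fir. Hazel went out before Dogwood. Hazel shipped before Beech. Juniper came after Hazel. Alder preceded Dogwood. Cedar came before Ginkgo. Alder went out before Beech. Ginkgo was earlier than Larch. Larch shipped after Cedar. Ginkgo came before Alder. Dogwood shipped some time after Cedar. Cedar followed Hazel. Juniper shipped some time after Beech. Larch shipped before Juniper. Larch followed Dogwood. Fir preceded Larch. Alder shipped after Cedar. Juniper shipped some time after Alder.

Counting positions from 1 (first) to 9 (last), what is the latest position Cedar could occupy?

Cedar must come before Alder, Beech, Dogwood, Ginkgo, Juniper, and Larch — 6 releases forced after it.
Everything else can be placed before Cedar in some valid order, so Cedar can sit as late as position 9 − 6 = 3.

3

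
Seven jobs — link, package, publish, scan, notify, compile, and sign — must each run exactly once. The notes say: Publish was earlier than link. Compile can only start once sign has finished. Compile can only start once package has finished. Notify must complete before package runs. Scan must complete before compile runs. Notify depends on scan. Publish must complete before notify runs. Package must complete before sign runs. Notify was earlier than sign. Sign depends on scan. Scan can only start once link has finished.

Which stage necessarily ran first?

Publish has a chain of constraints placing it before every other stage, so publish must be first.

publish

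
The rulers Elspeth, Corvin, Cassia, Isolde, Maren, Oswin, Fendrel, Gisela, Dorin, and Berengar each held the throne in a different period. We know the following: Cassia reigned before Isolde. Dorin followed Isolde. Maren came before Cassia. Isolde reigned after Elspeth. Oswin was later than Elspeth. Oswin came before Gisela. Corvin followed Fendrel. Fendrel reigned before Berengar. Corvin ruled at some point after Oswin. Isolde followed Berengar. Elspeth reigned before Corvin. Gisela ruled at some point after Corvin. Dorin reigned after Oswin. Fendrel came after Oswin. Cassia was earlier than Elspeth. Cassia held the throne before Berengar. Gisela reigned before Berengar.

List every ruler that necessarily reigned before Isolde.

Directly stated before Isolde: Berengar, Cassia, and Elspeth.
Corvin reaches Isolde via Corvin → Gisela → Berengar → Isolde.
Fendrel reaches Isolde via Fendrel → Berengar → Isolde.
Gisela reaches Isolde via Gisela → Berengar → Isolde.
Likewise Maren and Oswin each reach Isolde by chaining the stated constraints.
No chain forces Dorin ahead of Isolde.

Berengar, Cassia, Corvin, Elspeth, Fendrel, Gisela, Maren, Oswin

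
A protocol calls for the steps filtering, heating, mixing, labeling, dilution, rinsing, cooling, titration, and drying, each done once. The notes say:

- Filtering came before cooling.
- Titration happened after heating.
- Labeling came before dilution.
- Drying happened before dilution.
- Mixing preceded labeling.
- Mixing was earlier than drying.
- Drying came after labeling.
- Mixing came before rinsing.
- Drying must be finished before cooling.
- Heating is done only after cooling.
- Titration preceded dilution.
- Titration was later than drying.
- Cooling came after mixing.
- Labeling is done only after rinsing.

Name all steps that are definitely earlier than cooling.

drying, filtering, labeling, mixing, rinsing

Directly stated before cooling: drying, filtering, and mixing.
Labeling reaches cooling via labeling → drying → cooling.
Rinsing reaches cooling via rinsing → labeling → drying → cooling.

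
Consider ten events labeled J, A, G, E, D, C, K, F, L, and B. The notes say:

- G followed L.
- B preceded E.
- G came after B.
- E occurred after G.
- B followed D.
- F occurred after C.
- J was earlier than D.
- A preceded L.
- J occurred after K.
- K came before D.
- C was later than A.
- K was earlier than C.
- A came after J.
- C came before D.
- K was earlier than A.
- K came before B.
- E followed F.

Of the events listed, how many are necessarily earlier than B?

5

Directly stated before B: D and K.
A reaches B via A → C → D → B.
C reaches B via C → D → B.
J reaches B via J → D → B.
That's A, C, D, J, and K — 5 in all.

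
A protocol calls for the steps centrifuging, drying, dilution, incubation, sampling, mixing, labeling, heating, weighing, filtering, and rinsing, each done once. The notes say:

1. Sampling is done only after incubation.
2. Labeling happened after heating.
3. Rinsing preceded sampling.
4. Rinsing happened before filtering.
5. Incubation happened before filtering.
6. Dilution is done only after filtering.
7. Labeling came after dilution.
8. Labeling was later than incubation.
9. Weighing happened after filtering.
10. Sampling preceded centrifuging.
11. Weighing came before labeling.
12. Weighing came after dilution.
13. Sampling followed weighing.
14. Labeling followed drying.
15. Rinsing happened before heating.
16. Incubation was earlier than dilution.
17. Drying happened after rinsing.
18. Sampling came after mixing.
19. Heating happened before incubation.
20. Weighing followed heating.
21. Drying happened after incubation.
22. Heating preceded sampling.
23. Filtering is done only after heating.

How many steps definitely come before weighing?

Directly stated before weighing: dilution, filtering, and heating.
Incubation reaches weighing via incubation → filtering → weighing.
Rinsing reaches weighing via rinsing → filtering → weighing.
That's dilution, filtering, heating, incubation, and rinsing — 5 in all.

5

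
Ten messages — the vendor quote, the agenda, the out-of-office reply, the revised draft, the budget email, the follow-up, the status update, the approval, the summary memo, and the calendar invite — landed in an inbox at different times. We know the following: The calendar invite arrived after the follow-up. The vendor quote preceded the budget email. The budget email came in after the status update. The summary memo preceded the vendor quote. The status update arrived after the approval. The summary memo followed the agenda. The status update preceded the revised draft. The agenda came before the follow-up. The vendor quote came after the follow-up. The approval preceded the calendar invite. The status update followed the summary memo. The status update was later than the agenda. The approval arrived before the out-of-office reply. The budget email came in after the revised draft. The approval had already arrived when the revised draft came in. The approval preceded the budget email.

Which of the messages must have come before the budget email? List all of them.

the agenda, the approval, the follow-up, the revised draft, the status update, the summary memo, the vendor quote

Directly stated before the budget email: the approval, the revised draft, the status update, and the vendor quote.
The agenda reaches the budget email via the agenda → the status update → the budget email.
The follow-up reaches the budget email via the follow-up → the vendor quote → the budget email.
The summary memo reaches the budget email via the summary memo → the status update → the budget email.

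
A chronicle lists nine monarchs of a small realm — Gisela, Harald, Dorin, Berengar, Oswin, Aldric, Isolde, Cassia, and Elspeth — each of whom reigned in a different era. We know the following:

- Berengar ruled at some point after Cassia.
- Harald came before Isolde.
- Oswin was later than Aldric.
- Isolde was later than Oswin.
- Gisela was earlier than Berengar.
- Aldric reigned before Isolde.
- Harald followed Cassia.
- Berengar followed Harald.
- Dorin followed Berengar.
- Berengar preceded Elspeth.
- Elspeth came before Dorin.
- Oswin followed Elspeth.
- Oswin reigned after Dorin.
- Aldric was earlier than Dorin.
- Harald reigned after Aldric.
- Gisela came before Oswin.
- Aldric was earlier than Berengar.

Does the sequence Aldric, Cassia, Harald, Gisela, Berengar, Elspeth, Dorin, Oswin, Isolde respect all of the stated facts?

yes

Check each stated constraint against the proposed order — e.g. Aldric is ahead of Oswin; Aldric is ahead of Isolde. Every pair is in the required order; nothing is violated.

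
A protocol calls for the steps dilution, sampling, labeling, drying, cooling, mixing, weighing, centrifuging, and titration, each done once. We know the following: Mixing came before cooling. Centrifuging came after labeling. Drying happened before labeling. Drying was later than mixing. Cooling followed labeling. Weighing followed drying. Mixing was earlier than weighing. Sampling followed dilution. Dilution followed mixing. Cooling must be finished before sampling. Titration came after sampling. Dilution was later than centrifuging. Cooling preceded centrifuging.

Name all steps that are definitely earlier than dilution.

Directly stated before dilution: centrifuging and mixing.
Cooling reaches dilution via cooling → centrifuging → dilution.
Drying reaches dilution via drying → labeling → centrifuging → dilution.
Labeling reaches dilution via labeling → centrifuging → dilution.
No chain forces titration (or any of the others) ahead of dilution.

centrifuging, cooling, drying, labeling, mixing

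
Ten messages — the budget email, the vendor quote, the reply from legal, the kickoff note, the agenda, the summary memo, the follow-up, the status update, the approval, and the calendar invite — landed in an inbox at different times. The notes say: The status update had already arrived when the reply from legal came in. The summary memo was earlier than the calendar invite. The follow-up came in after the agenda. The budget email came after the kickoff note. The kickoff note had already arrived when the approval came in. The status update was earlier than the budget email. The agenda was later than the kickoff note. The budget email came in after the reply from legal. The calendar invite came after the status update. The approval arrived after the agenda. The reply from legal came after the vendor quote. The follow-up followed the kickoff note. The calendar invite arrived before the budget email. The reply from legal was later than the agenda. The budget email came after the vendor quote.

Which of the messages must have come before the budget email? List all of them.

Directly stated before the budget email: the calendar invite, the kickoff note, the reply from legal, the status update, and the vendor quote.
The agenda reaches the budget email via the agenda → the reply from legal → the budget email.
The summary memo reaches the budget email via the summary memo → the calendar invite → the budget email.

the agenda, the calendar invite, the kickoff note, the reply from legal, the status update, the summary memo, the vendor quote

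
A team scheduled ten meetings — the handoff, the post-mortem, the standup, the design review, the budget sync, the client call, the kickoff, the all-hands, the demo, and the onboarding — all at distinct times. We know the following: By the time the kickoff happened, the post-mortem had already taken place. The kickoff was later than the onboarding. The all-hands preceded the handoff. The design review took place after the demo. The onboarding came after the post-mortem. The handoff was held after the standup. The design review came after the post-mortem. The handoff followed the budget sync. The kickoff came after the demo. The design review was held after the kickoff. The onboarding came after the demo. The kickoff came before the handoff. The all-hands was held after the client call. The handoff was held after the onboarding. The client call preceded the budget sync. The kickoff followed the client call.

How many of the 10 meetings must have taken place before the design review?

Directly stated before the design review: the demo, the kickoff, and the post-mortem.
The client call reaches the design review via the client call → the kickoff → the design review.
The onboarding reaches the design review via the onboarding → the kickoff → the design review.
No chain forces the all-hands (or any of the others) ahead of the design review.
That's the client call, the demo, the kickoff, the onboarding, and the post-mortem — 5 in all.

5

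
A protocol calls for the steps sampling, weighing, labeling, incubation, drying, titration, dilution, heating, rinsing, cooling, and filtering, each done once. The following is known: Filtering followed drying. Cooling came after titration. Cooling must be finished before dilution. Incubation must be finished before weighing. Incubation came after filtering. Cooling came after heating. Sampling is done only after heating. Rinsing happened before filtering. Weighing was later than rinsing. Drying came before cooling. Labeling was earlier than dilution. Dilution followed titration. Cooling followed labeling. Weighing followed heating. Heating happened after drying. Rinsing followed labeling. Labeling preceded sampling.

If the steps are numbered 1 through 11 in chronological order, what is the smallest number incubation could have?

5

Drying, filtering, labeling, and rinsing must all come before incubation — 4 forced predecessors.
Nothing else is forced ahead of incubation, so its earliest slot is position 4 + 1 = 5.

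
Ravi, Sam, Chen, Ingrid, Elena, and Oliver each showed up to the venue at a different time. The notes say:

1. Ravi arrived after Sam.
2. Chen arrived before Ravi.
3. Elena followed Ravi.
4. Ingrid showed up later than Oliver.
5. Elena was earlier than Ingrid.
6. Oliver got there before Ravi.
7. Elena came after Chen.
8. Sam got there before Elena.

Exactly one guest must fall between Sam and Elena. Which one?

Ravi

Tracing the constraints gives Sam → Ravi → Elena, so Ravi sits after Sam and before Elena.
No other guest is forced both after Sam and before Elena.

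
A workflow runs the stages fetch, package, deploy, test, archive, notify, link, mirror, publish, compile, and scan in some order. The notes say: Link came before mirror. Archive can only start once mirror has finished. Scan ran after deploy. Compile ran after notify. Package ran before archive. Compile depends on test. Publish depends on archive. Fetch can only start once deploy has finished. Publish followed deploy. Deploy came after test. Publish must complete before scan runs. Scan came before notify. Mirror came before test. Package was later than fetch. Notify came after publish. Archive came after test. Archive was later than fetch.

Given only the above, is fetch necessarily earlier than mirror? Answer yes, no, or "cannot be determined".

no

Tracing the constraints gives mirror → test → deploy → fetch, so mirror must come before fetch.
That means fetch cannot be before mirror.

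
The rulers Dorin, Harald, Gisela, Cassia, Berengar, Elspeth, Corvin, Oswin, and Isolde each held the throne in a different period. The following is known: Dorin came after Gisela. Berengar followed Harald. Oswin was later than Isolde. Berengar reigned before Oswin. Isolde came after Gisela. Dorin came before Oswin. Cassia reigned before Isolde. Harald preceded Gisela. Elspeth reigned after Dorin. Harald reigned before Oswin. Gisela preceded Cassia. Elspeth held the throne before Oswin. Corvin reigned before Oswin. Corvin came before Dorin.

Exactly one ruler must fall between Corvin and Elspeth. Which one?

Tracing the constraints gives Corvin → Dorin → Elspeth, so Dorin sits after Corvin and before Elspeth.
No other ruler is forced both after Corvin and before Elspeth.

Dorin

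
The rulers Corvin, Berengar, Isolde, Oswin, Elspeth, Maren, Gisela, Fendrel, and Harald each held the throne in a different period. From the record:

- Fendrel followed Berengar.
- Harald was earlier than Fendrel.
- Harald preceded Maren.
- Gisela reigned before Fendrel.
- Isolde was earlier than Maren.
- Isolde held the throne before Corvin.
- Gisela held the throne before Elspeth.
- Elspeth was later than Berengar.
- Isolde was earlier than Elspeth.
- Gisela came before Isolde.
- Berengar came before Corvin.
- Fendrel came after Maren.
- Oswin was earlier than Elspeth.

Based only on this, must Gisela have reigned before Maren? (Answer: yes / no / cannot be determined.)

Chain the constraints: Gisela → Isolde → Maren. Each link is directly stated, so Gisela comes before Maren.

yes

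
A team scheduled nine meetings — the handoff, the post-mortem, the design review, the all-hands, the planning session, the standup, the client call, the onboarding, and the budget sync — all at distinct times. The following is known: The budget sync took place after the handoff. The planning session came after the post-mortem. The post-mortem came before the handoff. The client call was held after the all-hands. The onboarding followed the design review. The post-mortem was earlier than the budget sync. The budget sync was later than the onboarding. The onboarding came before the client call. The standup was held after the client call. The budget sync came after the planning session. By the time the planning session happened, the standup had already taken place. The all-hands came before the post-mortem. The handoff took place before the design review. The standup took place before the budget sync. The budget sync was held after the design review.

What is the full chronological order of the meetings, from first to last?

The constraints fix every adjacent pair, so only one ordering works:
the all-hands → the post-mortem → the handoff → the design review → the onboarding → the client call → the standup → the planning session → the budget sync.

the all-hands, the post-mortem, the handoff, the design review, the onboarding, the client call, the standup, the planning session, the budget sync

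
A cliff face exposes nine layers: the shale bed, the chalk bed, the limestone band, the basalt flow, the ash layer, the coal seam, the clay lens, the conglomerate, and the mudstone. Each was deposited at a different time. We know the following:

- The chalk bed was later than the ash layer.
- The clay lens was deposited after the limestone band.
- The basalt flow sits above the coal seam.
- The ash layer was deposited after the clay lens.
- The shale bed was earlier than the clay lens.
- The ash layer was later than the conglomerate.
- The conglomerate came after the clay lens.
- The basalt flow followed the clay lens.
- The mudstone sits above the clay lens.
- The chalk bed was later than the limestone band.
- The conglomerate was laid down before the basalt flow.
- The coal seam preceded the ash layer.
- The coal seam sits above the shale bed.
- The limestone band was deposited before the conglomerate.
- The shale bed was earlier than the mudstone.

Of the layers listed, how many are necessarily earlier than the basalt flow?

5

Directly stated before the basalt flow: the clay lens, the coal seam, and the conglomerate.
The limestone band reaches the basalt flow via the limestone band → the clay lens → the basalt flow.
The shale bed reaches the basalt flow via the shale bed → the coal seam → the basalt flow.
That's the clay lens, the coal seam, the conglomerate, the limestone band, and the shale bed — 5 in all.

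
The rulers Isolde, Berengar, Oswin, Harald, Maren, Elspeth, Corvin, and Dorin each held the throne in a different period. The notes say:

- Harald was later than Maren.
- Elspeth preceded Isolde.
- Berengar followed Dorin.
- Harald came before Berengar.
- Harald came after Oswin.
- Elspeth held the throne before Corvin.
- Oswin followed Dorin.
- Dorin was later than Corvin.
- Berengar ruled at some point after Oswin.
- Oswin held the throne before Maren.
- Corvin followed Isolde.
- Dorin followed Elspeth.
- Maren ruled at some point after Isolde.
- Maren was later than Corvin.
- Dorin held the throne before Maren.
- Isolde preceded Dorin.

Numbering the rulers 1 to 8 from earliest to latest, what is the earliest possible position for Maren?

Corvin, Dorin, Elspeth, Isolde, and Oswin must all come before Maren — 5 forced predecessors.
Nothing else is forced ahead of Maren, so their earliest slot is position 5 + 1 = 6.

6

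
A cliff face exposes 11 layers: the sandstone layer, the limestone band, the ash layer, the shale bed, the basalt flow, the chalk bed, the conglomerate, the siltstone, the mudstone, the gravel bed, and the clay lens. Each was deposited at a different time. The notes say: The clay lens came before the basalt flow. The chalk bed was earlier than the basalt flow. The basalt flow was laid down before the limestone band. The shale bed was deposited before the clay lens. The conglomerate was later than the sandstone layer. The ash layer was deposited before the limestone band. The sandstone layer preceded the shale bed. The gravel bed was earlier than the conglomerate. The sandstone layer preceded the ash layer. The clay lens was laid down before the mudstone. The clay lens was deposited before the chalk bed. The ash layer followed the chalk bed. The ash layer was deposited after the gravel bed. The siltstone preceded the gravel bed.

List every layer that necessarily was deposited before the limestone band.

the ash layer, the basalt flow, the chalk bed, the clay lens, the gravel bed, the sandstone layer, the shale bed, the siltstone

Directly stated before the limestone band: the ash layer and the basalt flow.
The chalk bed reaches the limestone band via the chalk bed → the ash layer → the limestone band.
The clay lens reaches the limestone band via the clay lens → the basalt flow → the limestone band.
The gravel bed reaches the limestone band via the gravel bed → the ash layer → the limestone band.
Likewise the sandstone layer, the shale bed, and the siltstone each reach the limestone band by chaining the stated constraints.
No chain forces the conglomerate (or any of the others) ahead of the limestone band.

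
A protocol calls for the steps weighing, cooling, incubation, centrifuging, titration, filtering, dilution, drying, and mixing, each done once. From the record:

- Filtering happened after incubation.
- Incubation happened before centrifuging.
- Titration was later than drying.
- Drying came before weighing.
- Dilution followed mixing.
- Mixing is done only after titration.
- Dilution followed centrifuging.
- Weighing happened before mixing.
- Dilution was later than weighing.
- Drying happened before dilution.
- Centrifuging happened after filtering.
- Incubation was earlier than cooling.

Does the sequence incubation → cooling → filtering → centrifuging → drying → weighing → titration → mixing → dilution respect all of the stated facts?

yes

Check each stated constraint against the proposed order — e.g. drying is ahead of dilution; centrifuging is ahead of dilution. Every pair is in the required order; nothing is violated.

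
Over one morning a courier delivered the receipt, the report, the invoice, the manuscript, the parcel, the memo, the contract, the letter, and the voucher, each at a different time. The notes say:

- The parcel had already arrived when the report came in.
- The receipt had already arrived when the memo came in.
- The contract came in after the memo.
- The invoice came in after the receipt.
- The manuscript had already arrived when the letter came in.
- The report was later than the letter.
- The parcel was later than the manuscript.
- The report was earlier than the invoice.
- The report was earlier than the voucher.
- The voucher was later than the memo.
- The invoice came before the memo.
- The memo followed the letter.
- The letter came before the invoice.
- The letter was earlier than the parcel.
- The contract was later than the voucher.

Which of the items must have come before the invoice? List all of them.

the letter, the manuscript, the parcel, the receipt, the report

Directly stated before the invoice: the letter, the receipt, and the report.
The manuscript reaches the invoice via the manuscript → the letter → the invoice.
The parcel reaches the invoice via the parcel → the report → the invoice.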